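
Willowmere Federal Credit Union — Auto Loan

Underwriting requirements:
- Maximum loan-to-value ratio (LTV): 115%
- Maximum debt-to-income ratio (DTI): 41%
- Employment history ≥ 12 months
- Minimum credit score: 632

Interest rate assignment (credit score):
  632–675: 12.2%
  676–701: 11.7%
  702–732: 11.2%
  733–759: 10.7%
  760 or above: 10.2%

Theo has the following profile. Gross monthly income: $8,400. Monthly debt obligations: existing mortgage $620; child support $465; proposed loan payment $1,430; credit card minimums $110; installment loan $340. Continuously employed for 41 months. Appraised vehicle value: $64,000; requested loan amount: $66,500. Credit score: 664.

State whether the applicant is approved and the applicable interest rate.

Approved at 12.2%

Credit score 664 ≥ 632 (meets minimum)
Total monthly debts = (620 + 465 + 1,430 + 110 + 340) = 2,965. DTI: 2,965 ÷ 8,400 = 35.3%, within the 41% cap
LTV = 66,500/64,000 = 103.9% ≤ 115%
Employment 41 ≥ 12 months
All requirements met. Score 664 falls in the 632–675 tier → 12.2%.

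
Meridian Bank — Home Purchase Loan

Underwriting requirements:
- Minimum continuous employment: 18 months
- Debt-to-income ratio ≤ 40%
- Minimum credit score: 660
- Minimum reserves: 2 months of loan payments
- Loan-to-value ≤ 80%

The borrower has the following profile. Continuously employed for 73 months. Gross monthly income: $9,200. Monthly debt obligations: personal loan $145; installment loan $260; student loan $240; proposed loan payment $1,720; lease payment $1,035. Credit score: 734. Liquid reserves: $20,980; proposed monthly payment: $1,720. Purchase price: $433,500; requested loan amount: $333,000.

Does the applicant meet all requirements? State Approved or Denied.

Employment 73 ≥ 18 months
Total monthly debts = (145 + 260 + 240 + 1,720 + 1,035) = 3,400. Debt-to-income = 3,400/9,200 = 37% — meets 40% limit
Credit score 734 ≥ 660 (meets)
Liquid reserves cover 20,980/1,720 = 12.2 months — ≥ 2 required
LTV: 333,000 ÷ 433,500 = 76.8%, within 80% cap
All criteria satisfied.

Approved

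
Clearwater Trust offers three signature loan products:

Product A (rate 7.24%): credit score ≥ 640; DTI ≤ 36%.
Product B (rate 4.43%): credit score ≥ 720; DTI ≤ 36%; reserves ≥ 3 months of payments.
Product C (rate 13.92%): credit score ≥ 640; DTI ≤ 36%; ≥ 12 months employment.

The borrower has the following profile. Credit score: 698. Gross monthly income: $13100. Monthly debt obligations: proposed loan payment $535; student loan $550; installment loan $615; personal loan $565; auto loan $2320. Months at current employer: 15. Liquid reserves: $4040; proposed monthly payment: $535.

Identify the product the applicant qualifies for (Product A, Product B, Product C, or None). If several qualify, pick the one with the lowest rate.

Product A

Total debts = (535 + 550 + 615 + 565 + 2,320) = 4,585; DTI = 4,585/13,100 = 35%.
Reserves = 4,040/535 = 7.6 months.
Product A: score 698 ≥ 640; DTI 35% ≤ 36% → qualifies.
Product B: score 698 < 720; DTI 35% ≤ 36%; reserves 7.6 ≥ 3 mo → does not qualify.
Product C: score 698 ≥ 640; DTI 35% ≤ 36%; employment 15 ≥ 12 mo → qualifies.
Qualifying: Product A, Product C. Lowest rate is 7.24% → Product A.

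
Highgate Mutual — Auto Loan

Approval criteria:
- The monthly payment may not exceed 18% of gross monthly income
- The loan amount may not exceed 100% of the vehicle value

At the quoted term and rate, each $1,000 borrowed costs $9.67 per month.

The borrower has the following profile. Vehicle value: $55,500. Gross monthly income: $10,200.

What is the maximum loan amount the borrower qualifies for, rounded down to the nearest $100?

$55,500

Payment cap: 18% × $10,200 = $1,836/month.
At $9.67 per $1,000, that supports 1,836/9.67 × 1,000 ≈ $189,865 → $189,800.
LTV cap: 100% × $55,500 = $55,500 → $55,500.
Binding constraint: loan-to-value.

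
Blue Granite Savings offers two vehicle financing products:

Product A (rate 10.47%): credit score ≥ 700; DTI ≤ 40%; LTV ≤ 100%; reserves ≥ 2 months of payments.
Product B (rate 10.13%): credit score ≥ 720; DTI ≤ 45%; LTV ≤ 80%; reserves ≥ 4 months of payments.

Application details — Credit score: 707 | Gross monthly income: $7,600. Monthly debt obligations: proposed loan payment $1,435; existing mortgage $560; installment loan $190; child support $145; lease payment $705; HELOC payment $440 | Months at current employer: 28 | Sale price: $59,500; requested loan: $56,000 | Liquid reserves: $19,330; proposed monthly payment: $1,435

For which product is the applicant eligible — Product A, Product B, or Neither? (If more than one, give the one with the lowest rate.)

Total debts = (1,435 + 560 + 190 + 145 + 705 + 440) = 3,475; DTI = 3,475/7,600 = 45.7%.
LTV = 56,000/59,500 = 94.1%.
Reserves = 19,330/1,435 = 13.5 months.
Product A: score 707 ≥ 700; DTI 45.7% > 40%; LTV 94.1% ≤ 100%; reserves 13.5 ≥ 2 mo → does not qualify.
Product B: score 707 < 720; DTI 45.7% > 45%; LTV 94.1% > 80%; reserves 13.5 ≥ 4 mo → does not qualify.

Neither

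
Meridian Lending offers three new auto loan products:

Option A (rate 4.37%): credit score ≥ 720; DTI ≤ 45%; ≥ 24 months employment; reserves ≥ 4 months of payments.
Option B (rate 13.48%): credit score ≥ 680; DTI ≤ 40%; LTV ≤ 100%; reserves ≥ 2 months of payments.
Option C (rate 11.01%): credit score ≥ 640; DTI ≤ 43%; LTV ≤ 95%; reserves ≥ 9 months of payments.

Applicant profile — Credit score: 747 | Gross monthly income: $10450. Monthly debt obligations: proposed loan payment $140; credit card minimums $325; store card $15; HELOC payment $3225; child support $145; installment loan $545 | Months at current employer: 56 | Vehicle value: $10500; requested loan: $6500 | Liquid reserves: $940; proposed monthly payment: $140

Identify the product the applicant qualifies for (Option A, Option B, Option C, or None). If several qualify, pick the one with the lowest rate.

Option A

Total debts = (140 + 325 + 15 + 3,225 + 145 + 545) = 4,395; DTI = 4,395/10,450 = 42.1%.
LTV = 6,500/10,500 = 61.9%.
Reserves = 940/140 = 6.7 months.
Option A: score 747 ≥ 720; DTI 42.1% ≤ 45%; employment 56 ≥ 24 mo; reserves 6.7 ≥ 4 mo → qualifies.
Option B: score 747 ≥ 680; DTI 42.1% > 40%; LTV 61.9% ≤ 100%; reserves 6.7 ≥ 2 mo → does not qualify.
Option C: score 747 ≥ 640; DTI 42.1% ≤ 43%; LTV 61.9% ≤ 95%; reserves 6.7 < 9 mo → does not qualify.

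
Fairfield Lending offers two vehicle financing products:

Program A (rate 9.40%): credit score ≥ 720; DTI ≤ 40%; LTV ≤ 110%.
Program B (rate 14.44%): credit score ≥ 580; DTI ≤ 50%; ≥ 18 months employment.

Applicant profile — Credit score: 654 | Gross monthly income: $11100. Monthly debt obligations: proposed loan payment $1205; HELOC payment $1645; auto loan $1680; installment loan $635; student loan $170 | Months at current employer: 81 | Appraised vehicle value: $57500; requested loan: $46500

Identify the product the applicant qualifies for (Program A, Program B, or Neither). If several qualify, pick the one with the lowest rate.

Program B

Total debts = (1,205 + 1,645 + 1,680 + 635 + 170) = 5,335; DTI = 5,335/11,100 = 48.1%.
LTV = 46,500/57,500 = 80.9%.
Program A: score 654 < 720; DTI 48.1% > 40%; LTV 80.9% ≤ 110% → does not qualify.
Program B: score 654 ≥ 580; DTI 48.1% ≤ 50%; employment 81 ≥ 18 mo → qualifies.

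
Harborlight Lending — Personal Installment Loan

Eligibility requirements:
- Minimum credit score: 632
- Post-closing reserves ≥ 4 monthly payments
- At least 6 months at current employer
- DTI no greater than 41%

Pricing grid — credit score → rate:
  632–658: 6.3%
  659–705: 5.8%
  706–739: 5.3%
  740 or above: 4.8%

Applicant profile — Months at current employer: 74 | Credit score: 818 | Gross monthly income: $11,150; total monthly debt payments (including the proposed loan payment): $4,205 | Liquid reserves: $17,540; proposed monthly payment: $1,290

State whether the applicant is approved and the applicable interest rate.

Credit score 818 ≥ 632 (meets minimum)
Liquid reserves cover 17,540/1,290 = 13.6 months — ≥ 4 required
Debt-to-income = 4,205/11,150 = 37.7% — meets 41% limit
Employment 74 ≥ 6 months
All requirements met. Score 818 falls in the 740 or above tier → 4.8%.

Approved at 4.8%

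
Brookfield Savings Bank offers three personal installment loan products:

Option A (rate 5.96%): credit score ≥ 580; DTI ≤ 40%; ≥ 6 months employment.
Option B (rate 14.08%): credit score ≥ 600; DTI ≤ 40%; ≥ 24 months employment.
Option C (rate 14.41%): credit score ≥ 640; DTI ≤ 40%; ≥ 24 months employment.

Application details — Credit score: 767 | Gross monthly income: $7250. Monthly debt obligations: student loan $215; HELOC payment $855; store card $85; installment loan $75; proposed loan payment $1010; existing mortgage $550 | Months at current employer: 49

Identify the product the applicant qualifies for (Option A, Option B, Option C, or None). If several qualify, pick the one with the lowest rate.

Total debts = (215 + 855 + 85 + 75 + 1,010 + 550) = 2,790; DTI = 2,790/7,250 = 38.5%.
Option A: score 767 ≥ 580; DTI 38.5% ≤ 40%; employment 49 ≥ 6 mo → qualifies.
Option B: score 767 ≥ 600; DTI 38.5% ≤ 40%; employment 49 ≥ 24 mo → qualifies.
Option C: score 767 ≥ 640; DTI 38.5% ≤ 40%; employment 49 ≥ 24 mo → qualifies.
Qualifying: Option A, Option B, Option C. Lowest rate is 5.96% → Option A.

Option A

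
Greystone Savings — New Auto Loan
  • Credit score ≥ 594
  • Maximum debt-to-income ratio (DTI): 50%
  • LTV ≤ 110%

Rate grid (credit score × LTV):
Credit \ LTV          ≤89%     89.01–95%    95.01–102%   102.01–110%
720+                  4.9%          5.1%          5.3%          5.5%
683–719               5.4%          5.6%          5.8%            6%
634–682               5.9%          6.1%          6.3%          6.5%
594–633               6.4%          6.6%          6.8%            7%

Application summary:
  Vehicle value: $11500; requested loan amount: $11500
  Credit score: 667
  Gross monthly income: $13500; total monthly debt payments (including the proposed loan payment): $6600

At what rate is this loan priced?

Credit score 667 ≥ 594; DTI: 6,600 ÷ 13,500 = 48.9%, within the 50% cap
LTV = 11,500/11,500 = 100% ≤ 110%
Credit 667 → row 634–682; LTV 100% → column 95.01–102%. Grid cell → 6.3%.

6.3%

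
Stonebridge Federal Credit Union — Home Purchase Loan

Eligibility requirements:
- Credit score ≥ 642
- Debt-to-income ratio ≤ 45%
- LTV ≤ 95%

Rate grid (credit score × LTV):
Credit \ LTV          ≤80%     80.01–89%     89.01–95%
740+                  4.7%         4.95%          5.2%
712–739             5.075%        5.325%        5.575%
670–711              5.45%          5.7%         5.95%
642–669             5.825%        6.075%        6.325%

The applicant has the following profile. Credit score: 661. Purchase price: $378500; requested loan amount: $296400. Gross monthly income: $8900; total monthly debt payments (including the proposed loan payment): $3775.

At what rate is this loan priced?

5.825%

Credit score 661 ≥ 642; DTI = 3,775/8,900 = 42.4% ≤ 45%
Loan-to-value = 296,400/378,500 = 78.3% — pass (95% max)
Credit 661 → row 642–669; LTV 78.3% → column ≤80%. Grid cell → 5.825%.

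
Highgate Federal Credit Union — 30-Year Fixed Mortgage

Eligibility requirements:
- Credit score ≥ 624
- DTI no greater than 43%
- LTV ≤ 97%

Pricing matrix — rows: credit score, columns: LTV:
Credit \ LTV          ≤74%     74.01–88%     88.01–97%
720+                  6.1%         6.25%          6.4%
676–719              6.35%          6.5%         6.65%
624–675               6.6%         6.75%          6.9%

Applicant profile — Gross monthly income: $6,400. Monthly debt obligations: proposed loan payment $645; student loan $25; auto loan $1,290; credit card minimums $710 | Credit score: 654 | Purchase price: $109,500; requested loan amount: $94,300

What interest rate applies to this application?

6.75%

Credit score 654 ≥ 624; Total monthly debts = (645 + 25 + 1,290 + 710) = 2,670. DTI = 2,670/6,400 = 41.7% ≤ 43%
Loan-to-value = 94,300/109,500 = 86.1% — pass (97% max)
Row: 654 falls in 624–675. Column: 86.1% falls in 74.01–88%. Rate = 6.75%.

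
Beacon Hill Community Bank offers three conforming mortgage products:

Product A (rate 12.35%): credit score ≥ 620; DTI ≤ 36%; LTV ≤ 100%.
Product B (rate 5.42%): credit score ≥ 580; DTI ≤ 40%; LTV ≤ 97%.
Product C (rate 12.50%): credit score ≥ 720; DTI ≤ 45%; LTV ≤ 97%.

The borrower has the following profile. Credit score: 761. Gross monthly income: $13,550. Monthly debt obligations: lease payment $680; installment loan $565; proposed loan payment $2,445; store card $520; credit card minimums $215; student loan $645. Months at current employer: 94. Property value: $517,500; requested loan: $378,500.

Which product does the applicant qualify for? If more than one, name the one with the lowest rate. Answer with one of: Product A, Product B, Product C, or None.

Total debts = (680 + 565 + 2,445 + 520 + 215 + 645) = 5,070; DTI = 5,070/13,550 = 37.4%.
LTV = 378,500/517,500 = 73.1%.
Product A: score 761 ≥ 620; DTI 37.4% > 36%; LTV 73.1% ≤ 100% → does not qualify.
Product B: score 761 ≥ 580; DTI 37.4% ≤ 40%; LTV 73.1% ≤ 97% → qualifies.
Product C: score 761 ≥ 720; DTI 37.4% ≤ 45%; LTV 73.1% ≤ 97% → qualifies.
Qualifying: Product B, Product C. Lowest rate is 5.42% → Product B.

Product B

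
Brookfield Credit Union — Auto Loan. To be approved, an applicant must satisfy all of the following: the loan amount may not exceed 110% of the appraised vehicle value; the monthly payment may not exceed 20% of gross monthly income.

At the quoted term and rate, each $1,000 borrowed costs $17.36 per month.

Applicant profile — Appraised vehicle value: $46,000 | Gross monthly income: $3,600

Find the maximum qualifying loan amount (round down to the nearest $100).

Payment cap: 20% × $3,600 = $720/month.
At $17.36 per $1,000, that supports 720/17.36 × 1,000 ≈ $41,474 → $41,400.
LTV cap: 110% × $46,000 = $50,600 → $50,600.
Binding constraint: payment-to-income.

$41,400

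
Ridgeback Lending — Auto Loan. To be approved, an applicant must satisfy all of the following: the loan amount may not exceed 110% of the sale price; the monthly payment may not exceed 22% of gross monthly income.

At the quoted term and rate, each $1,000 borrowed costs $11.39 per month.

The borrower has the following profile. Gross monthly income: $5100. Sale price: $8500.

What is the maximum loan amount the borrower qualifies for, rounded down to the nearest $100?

Payment cap: 22% × $5,100 = $1,122/month.
At $11.39 per $1,000, that supports 1,122/11.39 × 1,000 ≈ $98,507 → $98,500.
LTV cap: 110% × $8,500 = $9,350 → $9,300.
Binding constraint: loan-to-value.

$9,300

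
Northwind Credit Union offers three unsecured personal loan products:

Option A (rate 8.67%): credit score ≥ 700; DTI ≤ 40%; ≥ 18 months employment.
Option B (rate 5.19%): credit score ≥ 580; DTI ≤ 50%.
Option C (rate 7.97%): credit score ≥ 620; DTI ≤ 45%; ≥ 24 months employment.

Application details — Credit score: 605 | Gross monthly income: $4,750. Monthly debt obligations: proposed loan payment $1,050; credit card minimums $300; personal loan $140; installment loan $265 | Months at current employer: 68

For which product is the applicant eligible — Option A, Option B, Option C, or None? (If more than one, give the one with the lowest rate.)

Total debts = (1,050 + 300 + 140 + 265) = 1,755; DTI = 1,755/4,750 = 36.9%.
Option A: score 605 < 700; DTI 36.9% ≤ 40%; employment 68 ≥ 18 mo → does not qualify.
Option B: score 605 ≥ 580; DTI 36.9% ≤ 50% → qualifies.
Option C: score 605 < 620; DTI 36.9% ≤ 45%; employment 68 ≥ 24 mo → does not qualify.

Option B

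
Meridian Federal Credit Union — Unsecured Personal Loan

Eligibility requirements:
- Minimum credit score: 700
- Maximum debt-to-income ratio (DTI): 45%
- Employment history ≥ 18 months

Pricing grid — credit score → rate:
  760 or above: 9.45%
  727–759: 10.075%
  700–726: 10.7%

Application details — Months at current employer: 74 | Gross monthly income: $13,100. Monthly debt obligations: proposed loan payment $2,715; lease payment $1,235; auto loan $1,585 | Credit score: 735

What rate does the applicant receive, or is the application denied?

Approved at 10.075%

Credit score 735 ≥ 700 (meets minimum)
Total monthly debts = (2,715 + 1,235 + 1,585) = 5,535. DTI = 5,535/13,100 = 42.3% ≤ 45%
Employment 74 ≥ 18 months
All requirements met. Score 735 falls in the 727–759 tier → 10.075%.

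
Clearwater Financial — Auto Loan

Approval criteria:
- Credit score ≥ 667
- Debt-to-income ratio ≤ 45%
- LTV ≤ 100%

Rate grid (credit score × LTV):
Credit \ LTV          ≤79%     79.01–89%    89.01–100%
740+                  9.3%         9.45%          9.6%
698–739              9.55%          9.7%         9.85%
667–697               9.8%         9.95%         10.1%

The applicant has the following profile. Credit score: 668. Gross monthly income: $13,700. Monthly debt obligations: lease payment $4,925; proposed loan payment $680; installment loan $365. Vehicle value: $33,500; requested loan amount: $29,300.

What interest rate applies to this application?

Credit score 668 ≥ 667; Total monthly debts = (4,925 + 680 + 365) = 5,970. DTI = 5,970/13,700 = 43.6% ≤ 45%
Loan-to-value = 29,300/33,500 = 87.5% — pass (100% max)
Row: 668 falls in 667–697. Column: 87.5% falls in 79.01–89%. Rate = 9.95%.

9.95%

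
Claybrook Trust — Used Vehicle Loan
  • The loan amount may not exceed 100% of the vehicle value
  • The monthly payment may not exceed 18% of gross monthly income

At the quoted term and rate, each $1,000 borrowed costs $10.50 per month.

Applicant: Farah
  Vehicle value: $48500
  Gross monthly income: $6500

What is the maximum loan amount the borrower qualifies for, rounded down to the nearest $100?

Payment cap: 18% × $6,500 = $1,170/month.
At $10.50 per $1,000, that supports 1,170/10.50 × 1,000 ≈ $111,428 → $111,400.
LTV cap: 100% × $48,500 = $48,500 → $48,500.
Binding constraint: loan-to-value.

$48,500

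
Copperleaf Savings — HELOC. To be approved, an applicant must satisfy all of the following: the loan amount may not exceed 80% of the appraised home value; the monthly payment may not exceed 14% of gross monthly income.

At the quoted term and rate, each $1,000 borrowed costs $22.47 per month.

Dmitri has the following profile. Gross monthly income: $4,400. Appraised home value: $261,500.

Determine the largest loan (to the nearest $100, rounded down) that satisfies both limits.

Payment cap: 14% × $4,400 = $616/month.
At $22.47 per $1,000, that supports 616/22.47 × 1,000 ≈ $27,414 → $27,400.
LTV cap: 80% × $261,500 = $209,200 → $209,200.
Binding constraint: payment-to-income.

$27,400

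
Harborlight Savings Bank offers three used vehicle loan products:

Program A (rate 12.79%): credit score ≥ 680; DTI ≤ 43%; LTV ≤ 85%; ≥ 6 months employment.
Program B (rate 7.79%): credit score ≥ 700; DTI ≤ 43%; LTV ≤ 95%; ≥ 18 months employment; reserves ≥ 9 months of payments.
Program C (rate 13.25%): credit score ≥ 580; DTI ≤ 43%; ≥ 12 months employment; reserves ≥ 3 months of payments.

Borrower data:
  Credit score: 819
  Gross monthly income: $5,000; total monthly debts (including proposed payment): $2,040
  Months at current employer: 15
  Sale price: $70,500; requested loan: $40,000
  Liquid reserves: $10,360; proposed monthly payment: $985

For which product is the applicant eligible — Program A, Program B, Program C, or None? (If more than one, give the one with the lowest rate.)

Program A

DTI = 2,040/5,000 = 40.8%.
LTV = 40,000/70,500 = 56.7%.
Reserves = 10,360/985 = 10.5 months.
Program A: score 819 ≥ 680; DTI 40.8% ≤ 43%; LTV 56.7% ≤ 85%; employment 15 ≥ 6 mo → qualifies.
Program B: score 819 ≥ 700; DTI 40.8% ≤ 43%; LTV 56.7% ≤ 95%; employment 15 < 18 mo; reserves 10.5 ≥ 9 mo → does not qualify.
Program C: score 819 ≥ 580; DTI 40.8% ≤ 43%; employment 15 ≥ 12 mo; reserves 10.5 ≥ 3 mo → qualifies.
Qualifying: Program A, Program C. Lowest rate is 12.79% → Program A.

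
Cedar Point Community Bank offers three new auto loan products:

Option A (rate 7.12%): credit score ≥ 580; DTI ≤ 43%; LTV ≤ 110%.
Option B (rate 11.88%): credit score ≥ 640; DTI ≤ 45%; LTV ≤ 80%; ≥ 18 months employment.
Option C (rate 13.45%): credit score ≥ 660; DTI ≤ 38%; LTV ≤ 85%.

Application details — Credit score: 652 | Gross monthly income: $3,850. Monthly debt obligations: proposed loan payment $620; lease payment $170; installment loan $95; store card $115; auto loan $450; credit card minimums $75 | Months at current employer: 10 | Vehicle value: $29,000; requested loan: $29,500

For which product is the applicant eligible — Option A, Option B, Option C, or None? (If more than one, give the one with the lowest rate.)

Total debts = (620 + 170 + 95 + 115 + 450 + 75) = 1,525; DTI = 1,525/3,850 = 39.6%.
LTV = 29,500/29,000 = 101.7%.
Option A: score 652 ≥ 580; DTI 39.6% ≤ 43%; LTV 101.7% ≤ 110% → qualifies.
Option B: score 652 ≥ 640; DTI 39.6% ≤ 45%; LTV 101.7% > 80%; employment 10 < 18 mo → does not qualify.
Option C: score 652 < 660; DTI 39.6% > 38%; LTV 101.7% > 85% → does not qualify.

Option A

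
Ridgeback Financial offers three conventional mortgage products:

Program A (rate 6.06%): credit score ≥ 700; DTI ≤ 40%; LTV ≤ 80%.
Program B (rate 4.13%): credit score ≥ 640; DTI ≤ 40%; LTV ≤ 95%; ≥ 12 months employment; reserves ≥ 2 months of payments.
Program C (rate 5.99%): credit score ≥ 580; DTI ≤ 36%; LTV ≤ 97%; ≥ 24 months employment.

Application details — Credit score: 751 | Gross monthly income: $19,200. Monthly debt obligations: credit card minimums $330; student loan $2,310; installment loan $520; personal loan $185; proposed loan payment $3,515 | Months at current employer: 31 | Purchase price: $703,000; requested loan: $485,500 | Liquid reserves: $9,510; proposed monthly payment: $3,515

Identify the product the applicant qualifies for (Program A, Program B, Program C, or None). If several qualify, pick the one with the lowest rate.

Total debts = (330 + 2,310 + 520 + 185 + 3,515) = 6,860; DTI = 6,860/19,200 = 35.7%.
LTV = 485,500/703,000 = 69.1%.
Reserves = 9,510/3,515 = 2.7 months.
Program A: score 751 ≥ 700; DTI 35.7% ≤ 40%; LTV 69.1% ≤ 80% → qualifies.
Program B: score 751 ≥ 640; DTI 35.7% ≤ 40%; LTV 69.1% ≤ 95%; employment 31 ≥ 12 mo; reserves 2.7 ≥ 2 mo → qualifies.
Program C: score 751 ≥ 580; DTI 35.7% ≤ 36%; LTV 69.1% ≤ 97%; employment 31 ≥ 24 mo → qualifies.
Qualifying: Program A, Program B, Program C. Lowest rate is 4.13% → Program B.

Program B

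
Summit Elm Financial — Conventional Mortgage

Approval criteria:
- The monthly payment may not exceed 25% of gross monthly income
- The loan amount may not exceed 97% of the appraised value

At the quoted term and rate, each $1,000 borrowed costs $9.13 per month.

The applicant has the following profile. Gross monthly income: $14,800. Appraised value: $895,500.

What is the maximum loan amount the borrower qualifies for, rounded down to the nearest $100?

$405,200

Payment cap: 25% × $14,800 = $3,700/month.
At $9.13 per $1,000, that supports 3,700/9.13 × 1,000 ≈ $405,257 → $405,200.
LTV cap: 97% × $895,500 = $868,635 → $868,600.
Binding constraint: payment-to-income.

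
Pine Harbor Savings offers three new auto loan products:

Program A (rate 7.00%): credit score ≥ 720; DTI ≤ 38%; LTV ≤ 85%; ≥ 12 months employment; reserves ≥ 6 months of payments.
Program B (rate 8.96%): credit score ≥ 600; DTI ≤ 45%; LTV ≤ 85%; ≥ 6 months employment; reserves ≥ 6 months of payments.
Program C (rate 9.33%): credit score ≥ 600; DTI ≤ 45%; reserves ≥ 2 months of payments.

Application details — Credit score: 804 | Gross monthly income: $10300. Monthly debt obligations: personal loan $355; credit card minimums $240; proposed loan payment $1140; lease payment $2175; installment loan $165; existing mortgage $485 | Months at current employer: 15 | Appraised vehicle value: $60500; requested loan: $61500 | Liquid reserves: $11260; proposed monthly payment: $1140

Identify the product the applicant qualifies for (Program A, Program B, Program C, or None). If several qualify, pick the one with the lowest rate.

Total debts = (355 + 240 + 1,140 + 2,175 + 165 + 485) = 4,560; DTI = 4,560/10,300 = 44.3%.
LTV = 61,500/60,500 = 101.7%.
Reserves = 11,260/1,140 = 9.9 months.
Program A: score 804 ≥ 720; DTI 44.3% > 38%; LTV 101.7% > 85%; employment 15 ≥ 12 mo; reserves 9.9 ≥ 6 mo → does not qualify.
Program B: score 804 ≥ 600; DTI 44.3% ≤ 45%; LTV 101.7% > 85%; employment 15 ≥ 6 mo; reserves 9.9 ≥ 6 mo → does not qualify.
Program C: score 804 ≥ 600; DTI 44.3% ≤ 45%; reserves 9.9 ≥ 2 mo → qualifies.

Program C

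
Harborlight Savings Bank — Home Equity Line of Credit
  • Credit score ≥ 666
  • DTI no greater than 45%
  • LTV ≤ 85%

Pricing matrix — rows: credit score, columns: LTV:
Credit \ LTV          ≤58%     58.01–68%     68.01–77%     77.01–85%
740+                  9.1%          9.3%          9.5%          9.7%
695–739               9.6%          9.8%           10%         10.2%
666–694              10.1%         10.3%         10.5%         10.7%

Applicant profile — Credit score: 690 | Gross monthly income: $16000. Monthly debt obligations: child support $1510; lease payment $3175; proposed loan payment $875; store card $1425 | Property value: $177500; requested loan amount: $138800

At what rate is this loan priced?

Credit score 690 ≥ 666; Total monthly debts = (1,510 + 3,175 + 875 + 1,425) = 6,985. DTI = 6,985/16,000 = 43.7% ≤ 45%
LTV = 138,800/177,500 = 78.2% ≤ 85%
Score 690 is in the 666–694 band; LTV 78.2% is in the 77.01–85% band → 10.7%.

10.7%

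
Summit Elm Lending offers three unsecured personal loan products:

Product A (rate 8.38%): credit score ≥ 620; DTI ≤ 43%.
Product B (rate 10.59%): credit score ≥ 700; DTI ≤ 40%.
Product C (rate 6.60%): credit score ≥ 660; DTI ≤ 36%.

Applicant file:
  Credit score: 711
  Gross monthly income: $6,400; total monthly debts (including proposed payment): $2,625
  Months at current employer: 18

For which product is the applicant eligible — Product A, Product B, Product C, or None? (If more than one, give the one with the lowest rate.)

DTI = 2,625/6,400 = 41%.
Product A: score 711 ≥ 620; DTI 41% ≤ 43% → qualifies.
Product B: score 711 ≥ 700; DTI 41% > 40% → does not qualify.
Product C: score 711 ≥ 660; DTI 41% > 36% → does not qualify.

Product A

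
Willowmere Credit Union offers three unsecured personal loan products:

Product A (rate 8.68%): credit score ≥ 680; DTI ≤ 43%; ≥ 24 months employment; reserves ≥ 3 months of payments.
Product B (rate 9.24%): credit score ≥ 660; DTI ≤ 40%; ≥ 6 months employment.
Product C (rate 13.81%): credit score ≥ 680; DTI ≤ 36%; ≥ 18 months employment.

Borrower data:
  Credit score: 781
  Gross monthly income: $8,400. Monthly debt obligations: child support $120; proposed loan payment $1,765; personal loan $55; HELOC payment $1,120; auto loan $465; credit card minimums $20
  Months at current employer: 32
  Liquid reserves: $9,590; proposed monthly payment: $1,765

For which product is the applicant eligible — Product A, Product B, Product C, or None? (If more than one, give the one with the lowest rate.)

Total debts = (120 + 1,765 + 55 + 1,120 + 465 + 20) = 3,545; DTI = 3,545/8,400 = 42.2%.
Reserves = 9,590/1,765 = 5.4 months.
Product A: score 781 ≥ 680; DTI 42.2% ≤ 43%; employment 32 ≥ 24 mo; reserves 5.4 ≥ 3 mo → qualifies.
Product B: score 781 ≥ 660; DTI 42.2% > 40%; employment 32 ≥ 6 mo → does not qualify.
Product C: score 781 ≥ 680; DTI 42.2% > 36%; employment 32 ≥ 18 mo → does not qualify.

Product A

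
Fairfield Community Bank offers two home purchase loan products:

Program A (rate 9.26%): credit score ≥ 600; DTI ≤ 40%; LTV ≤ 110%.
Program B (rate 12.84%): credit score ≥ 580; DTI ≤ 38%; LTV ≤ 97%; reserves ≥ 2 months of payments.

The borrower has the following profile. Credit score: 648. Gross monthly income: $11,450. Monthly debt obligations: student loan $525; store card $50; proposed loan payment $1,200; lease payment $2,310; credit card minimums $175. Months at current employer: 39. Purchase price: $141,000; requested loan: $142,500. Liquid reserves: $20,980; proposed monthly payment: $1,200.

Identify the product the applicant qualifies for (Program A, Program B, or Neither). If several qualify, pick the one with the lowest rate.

Total debts = (525 + 50 + 1,200 + 2,310 + 175) = 4,260; DTI = 4,260/11,450 = 37.2%.
LTV = 142,500/141,000 = 101.1%.
Reserves = 20,980/1,200 = 17.5 months.
Program A: score 648 ≥ 600; DTI 37.2% ≤ 40%; LTV 101.1% ≤ 110% → qualifies.
Program B: score 648 ≥ 580; DTI 37.2% ≤ 38%; LTV 101.1% > 97%; reserves 17.5 ≥ 2 mo → does not qualify.

Program A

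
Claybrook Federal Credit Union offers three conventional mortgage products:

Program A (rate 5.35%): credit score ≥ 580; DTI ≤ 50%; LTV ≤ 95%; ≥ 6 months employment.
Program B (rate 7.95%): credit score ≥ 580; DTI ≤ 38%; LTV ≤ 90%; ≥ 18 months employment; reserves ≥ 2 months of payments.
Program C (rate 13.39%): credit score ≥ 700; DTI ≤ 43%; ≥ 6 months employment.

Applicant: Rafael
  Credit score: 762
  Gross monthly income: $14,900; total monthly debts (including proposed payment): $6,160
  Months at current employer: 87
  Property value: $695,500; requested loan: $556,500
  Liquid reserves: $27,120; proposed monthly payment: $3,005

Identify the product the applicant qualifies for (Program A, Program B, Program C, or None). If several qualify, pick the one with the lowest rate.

Program A

DTI = 6,160/14,900 = 41.3%.
LTV = 556,500/695,500 = 80%.
Reserves = 27,120/3,005 = 9.0 months.
Program A: score 762 ≥ 580; DTI 41.3% ≤ 50%; LTV 80% ≤ 95%; employment 87 ≥ 6 mo → qualifies.
Program B: score 762 ≥ 580; DTI 41.3% > 38%; LTV 80% ≤ 90%; employment 87 ≥ 18 mo; reserves 9.0 ≥ 2 mo → does not qualify.
Program C: score 762 ≥ 700; DTI 41.3% ≤ 43%; employment 87 ≥ 6 mo → qualifies.
Qualifying: Program A, Program C. Lowest rate is 5.35% → Program A.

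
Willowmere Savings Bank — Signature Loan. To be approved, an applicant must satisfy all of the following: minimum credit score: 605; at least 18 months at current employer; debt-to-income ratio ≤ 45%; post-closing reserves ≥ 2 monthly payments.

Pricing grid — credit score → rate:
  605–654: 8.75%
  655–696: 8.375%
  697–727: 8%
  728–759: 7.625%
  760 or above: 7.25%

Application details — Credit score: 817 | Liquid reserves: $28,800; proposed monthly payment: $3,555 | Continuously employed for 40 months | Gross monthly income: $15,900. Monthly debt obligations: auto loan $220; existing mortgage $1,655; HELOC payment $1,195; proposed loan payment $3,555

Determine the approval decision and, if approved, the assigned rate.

Credit score 817 ≥ 605 (meets minimum)
Reserves = 28,800/3,555 = 8.1 months ≥ 2
Total monthly debts = (220 + 1,655 + 1,195 + 3,555) = 6,625. DTI = 6,625/15,900 = 41.7% ≤ 45%
Employment 40 ≥ 18 months
All requirements met. Score 817 falls in the 760 or above tier → 7.25%.

Approved at 7.25%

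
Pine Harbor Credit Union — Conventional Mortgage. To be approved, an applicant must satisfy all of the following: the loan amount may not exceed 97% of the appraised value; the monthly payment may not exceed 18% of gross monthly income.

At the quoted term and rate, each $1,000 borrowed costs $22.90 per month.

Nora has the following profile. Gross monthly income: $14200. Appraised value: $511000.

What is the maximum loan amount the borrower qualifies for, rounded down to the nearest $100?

$111,600

Payment cap: 18% × $14,200 = $2,556/month.
At $22.90 per $1,000, that supports 2,556/22.90 × 1,000 ≈ $111,615 → $111,600.
LTV cap: 97% × $511,000 = $495,670 → $495,600.
Binding constraint: payment-to-income.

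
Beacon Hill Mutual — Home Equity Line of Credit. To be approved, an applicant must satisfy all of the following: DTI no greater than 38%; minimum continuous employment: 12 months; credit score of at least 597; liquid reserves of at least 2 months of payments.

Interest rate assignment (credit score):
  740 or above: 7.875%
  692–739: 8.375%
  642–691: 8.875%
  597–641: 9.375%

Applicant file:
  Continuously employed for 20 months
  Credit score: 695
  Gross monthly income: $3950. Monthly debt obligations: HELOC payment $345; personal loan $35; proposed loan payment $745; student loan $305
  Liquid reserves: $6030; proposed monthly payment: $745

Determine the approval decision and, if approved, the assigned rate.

Approved at 8.375%

Credit score 695 ≥ 597 (meets minimum)
Total monthly debts = (345 + 35 + 745 + 305) = 1,430. Debt-to-income = 1,430/3,950 = 36.2% — meets 38% limit
Reserves: 6,030 ÷ 745 = 8.1 months (meets 2-month minimum)
Employment 20 ≥ 12 months
All requirements met. Score 695 falls in the 692–739 tier → 8.375%.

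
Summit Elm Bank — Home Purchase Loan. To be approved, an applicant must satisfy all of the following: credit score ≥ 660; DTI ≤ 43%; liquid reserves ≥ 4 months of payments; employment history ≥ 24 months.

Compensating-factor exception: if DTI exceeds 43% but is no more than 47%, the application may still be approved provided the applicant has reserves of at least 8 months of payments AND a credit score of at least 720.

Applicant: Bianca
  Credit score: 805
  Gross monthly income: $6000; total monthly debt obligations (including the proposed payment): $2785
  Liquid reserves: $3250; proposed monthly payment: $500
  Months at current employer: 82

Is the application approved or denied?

Credit score 805 ≥ 660 (meets base)
DTI: 2,785 ÷ 6,000 = 46.4%, over the 43% base limit.
Liquid reserves cover 3,250/500 = 6.5 months — ≥ 4 required
Employment 82 ≥ 24 months
46.4% falls in the override range (43%–47%), so the compensating-factor test applies.
Override check — reserves: 6.5 mo (short of 8); score: 805 (ok).
Compensating-factor requirement not fully met.

Denied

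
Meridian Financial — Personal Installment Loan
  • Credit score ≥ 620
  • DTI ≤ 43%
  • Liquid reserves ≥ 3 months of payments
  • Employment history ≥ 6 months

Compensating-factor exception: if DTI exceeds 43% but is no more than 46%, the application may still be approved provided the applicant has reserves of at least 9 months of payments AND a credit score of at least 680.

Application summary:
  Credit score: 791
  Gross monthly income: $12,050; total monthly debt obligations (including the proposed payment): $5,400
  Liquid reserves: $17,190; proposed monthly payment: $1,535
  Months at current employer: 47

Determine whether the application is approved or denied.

Credit score 791 ≥ 620 (meets base)
DTI: 5,400 ÷ 12,050 = 44.8%, over the 43% base limit.
Reserves: 17,190 ÷ 1,535 = 11.2 months (meets 3-month minimum)
Employment 47 ≥ 6 months
44.8% falls in the override range (43%–46%), so the compensating-factor test applies.
Override check — reserves: 11.2 mo (ok); score: 791 (ok).
Both compensating conditions met → exception applies.

Approved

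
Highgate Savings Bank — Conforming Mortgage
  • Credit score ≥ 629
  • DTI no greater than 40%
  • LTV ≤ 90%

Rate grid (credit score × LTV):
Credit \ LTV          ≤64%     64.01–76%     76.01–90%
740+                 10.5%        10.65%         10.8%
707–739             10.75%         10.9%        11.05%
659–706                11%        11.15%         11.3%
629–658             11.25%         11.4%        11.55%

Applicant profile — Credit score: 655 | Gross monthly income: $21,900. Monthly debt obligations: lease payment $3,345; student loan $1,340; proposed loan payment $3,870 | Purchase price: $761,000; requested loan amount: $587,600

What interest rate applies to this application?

11.55%

Credit score 655 ≥ 629; Total monthly debts = (3,345 + 1,340 + 3,870) = 8,555. Debt-to-income = 8,555/21,900 = 39.1% — meets 40% limit
Loan-to-value = 587,600/761,000 = 77.2% — pass (90% max)
Score 655 is in the 629–658 band; LTV 77.2% is in the 76.01–90% band → 11.55%.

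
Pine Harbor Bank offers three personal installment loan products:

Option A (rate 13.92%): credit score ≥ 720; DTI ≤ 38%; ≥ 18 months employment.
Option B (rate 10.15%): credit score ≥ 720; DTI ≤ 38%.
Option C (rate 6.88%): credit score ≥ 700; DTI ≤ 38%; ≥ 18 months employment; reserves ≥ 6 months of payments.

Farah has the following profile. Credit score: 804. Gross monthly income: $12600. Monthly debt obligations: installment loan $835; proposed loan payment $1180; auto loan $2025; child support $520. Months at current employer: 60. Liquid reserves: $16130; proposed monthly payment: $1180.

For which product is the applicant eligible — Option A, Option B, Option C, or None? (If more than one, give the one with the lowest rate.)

Option C

Total debts = (835 + 1,180 + 2,025 + 520) = 4,560; DTI = 4,560/12,600 = 36.2%.
Reserves = 16,130/1,180 = 13.7 months.
Option A: score 804 ≥ 720; DTI 36.2% ≤ 38%; employment 60 ≥ 18 mo → qualifies.
Option B: score 804 ≥ 720; DTI 36.2% ≤ 38% → qualifies.
Option C: score 804 ≥ 700; DTI 36.2% ≤ 38%; employment 60 ≥ 18 mo; reserves 13.7 ≥ 6 mo → qualifies.
Qualifying: Option A, Option B, Option C. Lowest rate is 6.88% → Option C.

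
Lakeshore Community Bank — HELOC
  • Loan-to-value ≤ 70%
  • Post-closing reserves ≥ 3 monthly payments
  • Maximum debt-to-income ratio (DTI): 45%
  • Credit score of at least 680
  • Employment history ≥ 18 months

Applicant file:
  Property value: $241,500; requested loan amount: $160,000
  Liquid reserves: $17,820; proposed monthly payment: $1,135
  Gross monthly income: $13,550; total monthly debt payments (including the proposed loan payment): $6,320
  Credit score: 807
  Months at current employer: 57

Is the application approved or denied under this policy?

LTV: 160,000 ÷ 241,500 = 66.3%, within 70% cap
Reserves: 17,820 ÷ 1,135 = 15.7 months (meets 3-month minimum)
Debt-to-income = 6,320/13,550 = 46.6% — over 45% limit
Credit score 807 ≥ 680 (meets)
Employment 57 ≥ 18 months
Fails on DTI.

Denied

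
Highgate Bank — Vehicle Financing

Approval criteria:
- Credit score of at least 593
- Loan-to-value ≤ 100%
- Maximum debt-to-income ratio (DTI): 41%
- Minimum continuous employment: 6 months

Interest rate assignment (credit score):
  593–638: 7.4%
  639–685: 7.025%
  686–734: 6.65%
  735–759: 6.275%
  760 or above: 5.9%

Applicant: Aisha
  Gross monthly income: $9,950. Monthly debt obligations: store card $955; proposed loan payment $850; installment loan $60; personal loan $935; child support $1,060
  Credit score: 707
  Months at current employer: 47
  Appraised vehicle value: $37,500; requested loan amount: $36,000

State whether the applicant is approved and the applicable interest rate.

Approved at 6.65%

Credit score 707 ≥ 593 (meets minimum)
Employment 47 ≥ 6 months
LTV: 36,000 ÷ 37,500 = 96%, within 100% cap
Total monthly debts = (955 + 850 + 60 + 935 + 1,060) = 3,860. DTI = 3,860/9,950 = 38.8% ≤ 41%
All requirements met. Score 707 falls in the 686–734 tier → 6.65%.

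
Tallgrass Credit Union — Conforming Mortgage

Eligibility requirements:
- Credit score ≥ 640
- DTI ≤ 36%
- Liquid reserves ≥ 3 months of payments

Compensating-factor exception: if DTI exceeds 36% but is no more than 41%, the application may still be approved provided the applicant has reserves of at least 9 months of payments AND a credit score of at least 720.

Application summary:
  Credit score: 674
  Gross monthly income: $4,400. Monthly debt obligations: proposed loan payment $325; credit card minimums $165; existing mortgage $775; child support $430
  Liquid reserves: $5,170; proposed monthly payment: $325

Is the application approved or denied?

Credit score 674 ≥ 640 (meets base)
Total debts = (325 + 165 + 775 + 430) = 1,695. DTI: 1,695 ÷ 4,400 = 38.5%, over the 36% base limit.
Liquid reserves cover 5,170/325 = 15.9 months — ≥ 3 required
DTI 38.5% is within the 36%–41% exception band; checking compensating factors.
Override check — reserves: 15.9 mo (ok); score: 674 (below 720).
Compensating-factor requirement not fully met.

Denied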